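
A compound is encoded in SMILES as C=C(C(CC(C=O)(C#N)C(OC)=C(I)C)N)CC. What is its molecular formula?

Heavy atoms from the SMILES: 13 C, 1 I, 2 N, 2 O.
Implicit hydrogens by atom environment:
  5 × C: no H
  3 × C: 3 H each → 9
  3 × C: 2 H each → 6
  2 × C: 1 H each → 2
  2 × O: no H
  1 × I: no H
  1 × N: 2 H
  1 × N: no H
  Total hydrogens = 19.
Molecular formula: C13H19IN2O2

C13H19IN2O2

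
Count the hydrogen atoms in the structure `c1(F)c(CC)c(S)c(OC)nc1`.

Hydrogens are implicit in SMILES; fill each atom to its normal valence:
  4 × C (aromatic): no H
  2 × C: 3 H each → 6
  1 × C: 2 H
  1 × C (aromatic): 1 H
  1 × F: no H
  1 × N (aromatic): no H
  1 × O: no H
  1 × S: 1 H
  Total hydrogens = 10.

10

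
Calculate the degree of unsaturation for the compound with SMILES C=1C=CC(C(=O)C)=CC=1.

5

Molecular formula from the SMILES: C8H8O.
DoU = (2C + 2 + N − H − X)/2 = (2·8 + 2 + 0 − 8 − 0)/2 = 10/2 = 5.
(Structurally: 1 ring(s) + 4 π bond(s) = 5.)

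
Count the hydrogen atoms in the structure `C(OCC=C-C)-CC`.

Hydrogens are implicit in SMILES; fill each atom to its normal valence:
  3 × C: 2 H each → 6
  2 × C: 3 H each → 6
  2 × C: 1 H each → 2
  1 × O: no H
  Total hydrogens = 14.

14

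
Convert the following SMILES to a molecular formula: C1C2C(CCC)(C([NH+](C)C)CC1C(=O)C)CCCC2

Heavy atoms from the SMILES: 17 C, 1 N, 1 O.
Implicit hydrogens by atom environment:
  8 × C: 2 H each → 16
  4 × C: 3 H each → 12
  3 × C: 1 H each → 3
  2 × C: no H
  1 × N (charge +1): 1 H
  1 × O: no H
  Total hydrogens = 32.
Net charge +1.
Molecular formula: C17H32NO+

C17H32NO+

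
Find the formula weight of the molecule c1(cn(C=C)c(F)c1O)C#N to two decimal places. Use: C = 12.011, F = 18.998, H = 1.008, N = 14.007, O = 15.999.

152.13

Molecular formula: C7H5FN2O.
M = 7×12.011 + 1×18.998 + 5×1.008 + 2×14.007 + 1×15.999 = 152.13 g/mol.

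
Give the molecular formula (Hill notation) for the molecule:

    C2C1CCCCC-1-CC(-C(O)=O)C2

C11H18O2

Heavy atoms from the SMILES: 11 C, 2 O.
Implicit hydrogens by atom environment:
  7 × C: 2 H each → 14
  3 × C: 1 H each → 3
  1 × C: no H
  1 × O: 1 H
  1 × O: no H
  Total hydrogens = 18.
Molecular formula: C11H18O2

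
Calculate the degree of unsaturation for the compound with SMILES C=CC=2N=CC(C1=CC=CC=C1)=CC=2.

9

Molecular formula from the SMILES: C13H11N.
DoU = (2C + 2 + N − H − X)/2 = (2·13 + 2 + 1 − 11 − 0)/2 = 18/2 = 9.
(Structurally: 2 ring(s) + 7 π bond(s) = 9.)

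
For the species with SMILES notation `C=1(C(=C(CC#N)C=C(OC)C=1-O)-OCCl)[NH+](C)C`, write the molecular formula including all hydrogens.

Heavy atoms from the SMILES: 12 C, 1 Cl, 2 N, 3 O.
Implicit hydrogens by atom environment:
  5 × C (aromatic): no H
  3 × C: 3 H each → 9
  2 × C: 2 H each → 4
  2 × O: no H
  1 × C (aromatic): 1 H
  1 × C: no H
  1 × Cl: no H
  1 × N (charge +1): 1 H
  1 × N: no H
  1 × O: 1 H
  Total hydrogens = 16.
Net charge +1.
Molecular formula: C12H16ClN2O3+

C12H16ClN2O3+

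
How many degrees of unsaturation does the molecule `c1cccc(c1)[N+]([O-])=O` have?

5

Molecular formula from the SMILES: C6H5NO2.
DoU = (2C + 2 + N − H − X)/2 = (2·6 + 2 + 1 − 5 − 0)/2 = 10/2 = 5.
(Structurally: 1 ring(s) + 4 π bond(s) = 5.)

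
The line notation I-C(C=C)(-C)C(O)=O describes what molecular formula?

Heavy atoms from the SMILES: 5 C, 1 I, 2 O.
Implicit hydrogens by atom environment:
  2 × C: no H
  1 × C: 3 H
  1 × C: 2 H
  1 × C: 1 H
  1 × I: no H
  1 × O: 1 H
  1 × O: no H
  Total hydrogens = 7.
Molecular formula: C5H7IO2

C5H7IO2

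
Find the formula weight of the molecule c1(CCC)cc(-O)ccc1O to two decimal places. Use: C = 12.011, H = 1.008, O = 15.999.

152.19

Molecular formula: C9H12O2.
M = 9×12.011 + 12×1.008 + 2×15.999 = 152.19 g/mol.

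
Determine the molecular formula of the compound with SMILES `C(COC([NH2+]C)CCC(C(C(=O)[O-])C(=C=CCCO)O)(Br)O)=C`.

C15H24BrNO6

Heavy atoms from the SMILES: 1 Br, 15 C, 1 N, 6 O.
Implicit hydrogens by atom environment:
  6 × C: 2 H each → 12
  4 × C: 1 H each → 4
  4 × C: no H
  3 × O: 1 H each → 3
  2 × O: no H
  1 × Br: no H
  1 × C: 3 H
  1 × N (charge +1): 2 H
  1 × O (charge -1): no H
  Total hydrogens = 24.
Molecular formula: C15H24BrNO6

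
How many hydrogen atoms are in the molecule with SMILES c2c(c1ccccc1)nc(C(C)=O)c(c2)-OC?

Hydrogens are implicit in SMILES; fill each atom to its normal valence:
  7 × C (aromatic): 1 H each → 7
  4 × C (aromatic): no H
  2 × C: 3 H each → 6
  2 × O: no H
  1 × C: no H
  1 × N (aromatic): no H
  Total hydrogens = 13.

13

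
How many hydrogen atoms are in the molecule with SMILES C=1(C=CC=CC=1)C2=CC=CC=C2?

10

Hydrogens are implicit in SMILES; fill each atom to its normal valence:
  10 × C (aromatic): 1 H each → 10
  2 × C (aromatic): no H
  Total hydrogens = 10.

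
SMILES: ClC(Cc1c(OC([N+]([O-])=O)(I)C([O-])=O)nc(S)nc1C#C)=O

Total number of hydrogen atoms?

4

Hydrogens are implicit in SMILES; fill each atom to its normal valence:
  4 × C (aromatic): no H
  4 × C: no H
  4 × O: no H
  2 × N (aromatic): no H
  2 × O (charge -1): no H
  1 × C: 2 H
  1 × C: 1 H
  1 × Cl: no H
  1 × I: no H
  1 × N (charge +1): no H
  1 × S: 1 H
  Total hydrogens = 4.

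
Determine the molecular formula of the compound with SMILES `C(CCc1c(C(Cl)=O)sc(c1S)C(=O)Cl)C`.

Heavy atoms from the SMILES: 10 C, 2 Cl, 2 O, 2 S.
Implicit hydrogens by atom environment:
  4 × C (aromatic): no H
  3 × C: 2 H each → 6
  2 × C: no H
  2 × Cl: no H
  2 × O: no H
  1 × C: 3 H
  1 × S: 1 H
  1 × S (aromatic): no H
  Total hydrogens = 10.
Molecular formula: C10H10Cl2O2S2

C10H10Cl2O2S2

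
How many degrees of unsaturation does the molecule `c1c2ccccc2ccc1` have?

7

Molecular formula from the SMILES: C10H8.
DoU = (2C + 2 + N − H − X)/2 = (2·10 + 2 + 0 − 8 − 0)/2 = 14/2 = 7.
(Structurally: 2 ring(s) + 5 π bond(s) = 7.)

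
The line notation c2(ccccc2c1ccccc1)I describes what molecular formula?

C12H9I

Heavy atoms from the SMILES: 12 C, 1 I.
Implicit hydrogens by atom environment:
  9 × C (aromatic): 1 H each → 9
  3 × C (aromatic): no H
  1 × I: no H
  Total hydrogens = 9.
Molecular formula: C12H9I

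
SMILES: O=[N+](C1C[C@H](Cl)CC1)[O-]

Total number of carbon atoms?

The symbol for carbon appears 5 times in the SMILES. (Cl is a single chlorine, not C + l.)

5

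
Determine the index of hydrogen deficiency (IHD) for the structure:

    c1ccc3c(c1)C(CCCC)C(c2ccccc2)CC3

Molecular formula from the SMILES: C20H24.
DoU = (2C + 2 + N − H − X)/2 = (2·20 + 2 + 0 − 24 − 0)/2 = 18/2 = 9.
(Structurally: 3 ring(s) + 6 π bond(s) = 9.)

9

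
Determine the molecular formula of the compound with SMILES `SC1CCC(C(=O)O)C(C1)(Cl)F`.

Heavy atoms from the SMILES: 7 C, 1 Cl, 1 F, 2 O, 1 S.
Implicit hydrogens by atom environment:
  3 × C: 2 H each → 6
  2 × C: 1 H each → 2
  2 × C: no H
  1 × Cl: no H
  1 × F: no H
  1 × O: 1 H
  1 × O: no H
  1 × S: 1 H
  Total hydrogens = 10.
Molecular formula: C7H10ClFO2S

C7H10ClFO2S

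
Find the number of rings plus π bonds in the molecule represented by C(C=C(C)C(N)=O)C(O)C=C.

3

Molecular formula from the SMILES: C8H13NO2.
DoU = (2C + 2 + N − H − X)/2 = (2·8 + 2 + 1 − 13 − 0)/2 = 6/2 = 3.
(Structurally: 0 ring(s) + 3 π bond(s) = 3.)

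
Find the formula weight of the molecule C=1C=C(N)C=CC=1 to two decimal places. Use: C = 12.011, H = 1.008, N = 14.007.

93.13

Molecular formula: C6H7N.
M = 6×12.011 + 7×1.008 + 1×14.007 = 93.13 g/mol.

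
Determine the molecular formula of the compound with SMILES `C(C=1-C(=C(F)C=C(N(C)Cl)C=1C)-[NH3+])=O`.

C9H11ClFN2O+

Heavy atoms from the SMILES: 9 C, 1 Cl, 1 F, 2 N, 1 O.
Implicit hydrogens by atom environment:
  5 × C (aromatic): no H
  2 × C: 3 H each → 6
  1 × C (aromatic): 1 H
  1 × C: 1 H
  1 × Cl: no H
  1 × F: no H
  1 × N (charge +1): 3 H
  1 × N: no H
  1 × O: no H
  Total hydrogens = 11.
Net charge +1.
Molecular formula: C9H11ClFN2O+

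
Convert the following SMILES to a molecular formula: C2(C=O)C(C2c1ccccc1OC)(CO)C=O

Heavy atoms from the SMILES: 13 C, 4 O.
Implicit hydrogens by atom environment:
  4 × C: 1 H each → 4
  4 × C (aromatic): 1 H each → 4
  3 × O: no H
  2 × C (aromatic): no H
  1 × C: 3 H
  1 × C: 2 H
  1 × C: no H
  1 × O: 1 H
  Total hydrogens = 14.
Molecular formula: C13H14O4

C13H14O4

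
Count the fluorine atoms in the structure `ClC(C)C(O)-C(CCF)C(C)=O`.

The symbol for fluorine appears 1 time in the SMILES.

1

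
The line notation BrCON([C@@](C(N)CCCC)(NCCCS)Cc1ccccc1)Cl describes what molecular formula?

Heavy atoms from the SMILES: 1 Br, 17 C, 1 Cl, 3 N, 1 O, 1 S.
Implicit hydrogens by atom environment:
  8 × C: 2 H each → 16
  5 × C (aromatic): 1 H each → 5
  1 × Br: no H
  1 × C: 3 H
  1 × C: 1 H
  1 × C: no H
  1 × C (aromatic): no H
  1 × Cl: no H
  1 × N: 2 H
  1 × N: 1 H
  1 × N: no H
  1 × O: no H
  1 × S: 1 H
  Total hydrogens = 29.
Molecular formula: C17H29BrClN3OS

C17H29BrClN3OS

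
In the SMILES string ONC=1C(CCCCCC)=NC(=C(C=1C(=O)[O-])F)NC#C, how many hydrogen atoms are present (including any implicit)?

17

Hydrogens are implicit in SMILES; fill each atom to its normal valence:
  5 × C: 2 H each → 10
  5 × C (aromatic): no H
  2 × C: no H
  2 × N: 1 H each → 2
  1 × C: 3 H
  1 × C: 1 H
  1 × F: no H
  1 × N (aromatic): no H
  1 × O: 1 H
  1 × O: no H
  1 × O (charge -1): no H
  Total hydrogens = 17.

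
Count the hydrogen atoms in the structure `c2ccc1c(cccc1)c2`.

8

Hydrogens are implicit in SMILES; fill each atom to its normal valence:
  8 × C (aromatic): 1 H each → 8
  2 × C (aromatic): no H
  Total hydrogens = 8.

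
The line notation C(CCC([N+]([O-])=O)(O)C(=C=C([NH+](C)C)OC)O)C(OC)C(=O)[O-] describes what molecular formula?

Heavy atoms from the SMILES: 13 C, 2 N, 8 O.
Implicit hydrogens by atom environment:
  5 × C: no H
  4 × C: 3 H each → 12
  4 × O: no H
  3 × C: 2 H each → 6
  2 × O: 1 H each → 2
  2 × O (charge -1): no H
  1 × C: 1 H
  1 × N (charge +1): 1 H
  1 × N (charge +1): no H
  Total hydrogens = 22.
Molecular formula: C13H22N2O8

C13H22N2O8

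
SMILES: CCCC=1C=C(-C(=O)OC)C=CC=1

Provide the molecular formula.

Heavy atoms from the SMILES: 11 C, 2 O.
Implicit hydrogens by atom environment:
  4 × C (aromatic): 1 H each → 4
  2 × C: 3 H each → 6
  2 × C: 2 H each → 4
  2 × C (aromatic): no H
  2 × O: no H
  1 × C: no H
  Total hydrogens = 14.
Molecular formula: C11H14O2

C11H14O2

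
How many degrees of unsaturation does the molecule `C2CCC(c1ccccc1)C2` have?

Molecular formula from the SMILES: C11H14.
DoU = (2C + 2 + N − H − X)/2 = (2·11 + 2 + 0 − 14 − 0)/2 = 10/2 = 5.
(Structurally: 2 ring(s) + 3 π bond(s) = 5.)

5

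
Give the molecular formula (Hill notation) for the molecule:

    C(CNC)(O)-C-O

C4H11NO2

Heavy atoms from the SMILES: 4 C, 1 N, 2 O.
Implicit hydrogens by atom environment:
  2 × C: 2 H each → 4
  2 × O: 1 H each → 2
  1 × C: 3 H
  1 × C: 1 H
  1 × N: 1 H
  Total hydrogens = 11.
Molecular formula: C4H11NO2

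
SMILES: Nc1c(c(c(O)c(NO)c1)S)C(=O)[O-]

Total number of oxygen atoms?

The symbol for oxygen appears 4 times in the SMILES.

4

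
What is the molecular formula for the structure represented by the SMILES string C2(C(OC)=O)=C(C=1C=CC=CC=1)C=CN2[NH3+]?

Heavy atoms from the SMILES: 12 C, 2 N, 2 O.
Implicit hydrogens by atom environment:
  7 × C (aromatic): 1 H each → 7
  3 × C (aromatic): no H
  2 × O: no H
  1 × C: 3 H
  1 × C: no H
  1 × N (charge +1): 3 H
  1 × N (aromatic): no H
  Total hydrogens = 13.
Net charge +1.
Molecular formula: C12H13N2O2+

C12H13N2O2+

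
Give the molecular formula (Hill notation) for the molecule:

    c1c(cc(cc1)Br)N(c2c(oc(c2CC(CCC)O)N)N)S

Heavy atoms from the SMILES: 1 Br, 15 C, 3 N, 2 O, 1 S.
Implicit hydrogens by atom environment:
  6 × C (aromatic): no H
  4 × C (aromatic): 1 H each → 4
  3 × C: 2 H each → 6
  2 × N: 2 H each → 4
  1 × Br: no H
  1 × C: 3 H
  1 × C: 1 H
  1 × N: no H
  1 × O: 1 H
  1 × O (aromatic): no H
  1 × S: 1 H
  Total hydrogens = 20.
Molecular formula: C15H20BrN3O2S

C15H20BrN3O2S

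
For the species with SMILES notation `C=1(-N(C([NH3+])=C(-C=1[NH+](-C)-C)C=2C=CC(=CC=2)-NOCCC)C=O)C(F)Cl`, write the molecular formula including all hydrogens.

[C17H24ClFN4O2]2+

Heavy atoms from the SMILES: 17 C, 1 Cl, 1 F, 4 N, 2 O.
Implicit hydrogens by atom environment:
  6 × C (aromatic): no H
  4 × C (aromatic): 1 H each → 4
  3 × C: 3 H each → 9
  2 × C: 2 H each → 4
  2 × C: 1 H each → 2
  2 × O: no H
  1 × Cl: no H
  1 × F: no H
  1 × N (charge +1): 3 H
  1 × N: 1 H
  1 × N (charge +1): 1 H
  1 × N (aromatic): no H
  Total hydrogens = 24.
Net charge +2.
Molecular formula: [C17H24ClFN4O2]2+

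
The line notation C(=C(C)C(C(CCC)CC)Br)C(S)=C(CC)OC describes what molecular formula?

Heavy atoms from the SMILES: 1 Br, 15 C, 1 O, 1 S.
Implicit hydrogens by atom environment:
  5 × C: 3 H each → 15
  4 × C: 2 H each → 8
  3 × C: 1 H each → 3
  3 × C: no H
  1 × Br: no H
  1 × O: no H
  1 × S: 1 H
  Total hydrogens = 27.
Molecular formula: C15H27BrOS

C15H27BrOS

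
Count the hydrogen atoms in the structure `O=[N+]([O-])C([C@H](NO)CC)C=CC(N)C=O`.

Hydrogens are implicit in SMILES; fill each atom to its normal valence:
  6 × C: 1 H each → 6
  2 × O: no H
  1 × C: 3 H
  1 × C: 2 H
  1 × N: 2 H
  1 × N: 1 H
  1 × N (charge +1): no H
  1 × O: 1 H
  1 × O (charge -1): no H
  Total hydrogens = 15.

15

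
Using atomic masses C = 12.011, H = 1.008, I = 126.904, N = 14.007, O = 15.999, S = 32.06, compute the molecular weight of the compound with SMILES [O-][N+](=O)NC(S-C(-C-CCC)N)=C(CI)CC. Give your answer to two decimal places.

373.25

Molecular formula: C10H20IN3O2S.
M = 10×12.011 + 20×1.008 + 1×126.904 + 3×14.007 + 2×15.999 + 1×32.06 = 373.25 g/mol.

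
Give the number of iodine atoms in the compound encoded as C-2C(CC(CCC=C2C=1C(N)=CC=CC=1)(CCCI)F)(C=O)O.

1

The symbol for iodine appears 1 time in the SMILES.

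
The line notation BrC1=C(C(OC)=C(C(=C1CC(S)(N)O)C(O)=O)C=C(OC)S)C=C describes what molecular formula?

Heavy atoms from the SMILES: 1 Br, 15 C, 1 N, 5 O, 2 S.
Implicit hydrogens by atom environment:
  6 × C (aromatic): no H
  3 × C: no H
  3 × O: no H
  2 × C: 3 H each → 6
  2 × C: 2 H each → 4
  2 × C: 1 H each → 2
  2 × O: 1 H each → 2
  2 × S: 1 H each → 2
  1 × Br: no H
  1 × N: 2 H
  Total hydrogens = 18.
Molecular formula: C15H18BrNO5S2

C15H18BrNO5S2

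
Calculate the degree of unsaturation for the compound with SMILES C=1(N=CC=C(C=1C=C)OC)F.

5

Molecular formula from the SMILES: C8H8FNO.
DoU = (2C + 2 + N − H − X)/2 = (2·8 + 2 + 1 − 8 − 1)/2 = 10/2 = 5.
(Structurally: 1 ring(s) + 4 π bond(s) = 5.)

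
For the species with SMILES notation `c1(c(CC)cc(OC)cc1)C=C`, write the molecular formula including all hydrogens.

C11H14O

Heavy atoms from the SMILES: 11 C, 1 O.
Implicit hydrogens by atom environment:
  3 × C (aromatic): 1 H each → 3
  3 × C (aromatic): no H
  2 × C: 3 H each → 6
  2 × C: 2 H each → 4
  1 × C: 1 H
  1 × O: no H
  Total hydrogens = 14.
Molecular formula: C11H14O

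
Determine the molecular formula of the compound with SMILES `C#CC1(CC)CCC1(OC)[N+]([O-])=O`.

C9H13NO3

Heavy atoms from the SMILES: 9 C, 1 N, 3 O.
Implicit hydrogens by atom environment:
  3 × C: 2 H each → 6
  3 × C: no H
  2 × C: 3 H each → 6
  2 × O: no H
  1 × C: 1 H
  1 × N (charge +1): no H
  1 × O (charge -1): no H
  Total hydrogens = 13.
Molecular formula: C9H13NO3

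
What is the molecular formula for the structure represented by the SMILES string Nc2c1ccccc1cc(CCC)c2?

C13H15N

Heavy atoms from the SMILES: 13 C, 1 N.
Implicit hydrogens by atom environment:
  6 × C (aromatic): 1 H each → 6
  4 × C (aromatic): no H
  2 × C: 2 H each → 4
  1 × C: 3 H
  1 × N: 2 H
  Total hydrogens = 15.
Molecular formula: C13H15N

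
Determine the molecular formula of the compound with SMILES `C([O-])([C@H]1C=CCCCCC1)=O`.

C9H13O2-

Heavy atoms from the SMILES: 9 C, 2 O.
Implicit hydrogens by atom environment:
  5 × C: 2 H each → 10
  3 × C: 1 H each → 3
  1 × C: no H
  1 × O: no H
  1 × O (charge -1): no H
  Total hydrogens = 13.
Net charge -1.
Molecular formula: C9H13O2-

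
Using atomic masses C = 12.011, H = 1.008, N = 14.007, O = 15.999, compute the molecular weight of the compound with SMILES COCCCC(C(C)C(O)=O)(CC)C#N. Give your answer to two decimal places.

Molecular formula: C11H19NO3.
M = 11×12.011 + 19×1.008 + 1×14.007 + 3×15.999 = 213.28 g/mol.

213.28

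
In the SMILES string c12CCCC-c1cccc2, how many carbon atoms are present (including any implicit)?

The symbol for carbon appears 10 times in the SMILES. Lowercase c denotes aromatic carbon and counts toward C.

10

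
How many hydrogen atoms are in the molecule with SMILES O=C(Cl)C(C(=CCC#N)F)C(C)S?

Hydrogens are implicit in SMILES; fill each atom to its normal valence:
  3 × C: 1 H each → 3
  3 × C: no H
  1 × C: 3 H
  1 × C: 2 H
  1 × Cl: no H
  1 × F: no H
  1 × N: no H
  1 × O: no H
  1 × S: 1 H
  Total hydrogens = 9.

9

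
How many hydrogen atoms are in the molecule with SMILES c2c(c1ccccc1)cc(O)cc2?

Hydrogens are implicit in SMILES; fill each atom to its normal valence:
  9 × C (aromatic): 1 H each → 9
  3 × C (aromatic): no H
  1 × O: 1 H
  Total hydrogens = 10.

10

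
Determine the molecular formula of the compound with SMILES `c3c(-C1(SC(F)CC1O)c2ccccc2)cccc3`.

C16H15FOS

Heavy atoms from the SMILES: 16 C, 1 F, 1 O, 1 S.
Implicit hydrogens by atom environment:
  10 × C (aromatic): 1 H each → 10
  2 × C: 1 H each → 2
  2 × C (aromatic): no H
  1 × C: 2 H
  1 × C: no H
  1 × F: no H
  1 × O: 1 H
  1 × S: no H
  Total hydrogens = 15.
Molecular formula: C16H15FOS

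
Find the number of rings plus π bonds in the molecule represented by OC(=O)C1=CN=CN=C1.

Molecular formula from the SMILES: C5H4N2O2.
DoU = (2C + 2 + N − H − X)/2 = (2·5 + 2 + 2 − 4 − 0)/2 = 10/2 = 5.
(Structurally: 1 ring(s) + 4 π bond(s) = 5.)

5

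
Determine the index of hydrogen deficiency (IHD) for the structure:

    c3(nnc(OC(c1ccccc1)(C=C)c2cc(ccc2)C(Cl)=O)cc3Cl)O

14

Molecular formula from the SMILES: C20H14Cl2N2O3.
DoU = (2C + 2 + N − H − X)/2 = (2·20 + 2 + 2 − 14 − 2)/2 = 28/2 = 14.
(Structurally: 3 ring(s) + 11 π bond(s) = 14.)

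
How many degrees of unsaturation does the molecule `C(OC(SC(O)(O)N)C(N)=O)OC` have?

1

Molecular formula from the SMILES: C5H12N2O5S.
DoU = (2C + 2 + N − H − X)/2 = (2·5 + 2 + 2 − 12 − 0)/2 = 2/2 = 1.
(Structurally: 0 ring(s) + 1 π bond(s) = 1.)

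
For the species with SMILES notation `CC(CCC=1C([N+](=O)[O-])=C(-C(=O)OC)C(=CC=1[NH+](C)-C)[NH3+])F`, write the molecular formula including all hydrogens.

[C14H22FN3O4]2+

Heavy atoms from the SMILES: 14 C, 1 F, 3 N, 4 O.
Implicit hydrogens by atom environment:
  5 × C (aromatic): no H
  4 × C: 3 H each → 12
  3 × O: no H
  2 × C: 2 H each → 4
  1 × C (aromatic): 1 H
  1 × C: 1 H
  1 × C: no H
  1 × F: no H
  1 × N (charge +1): 3 H
  1 × N (charge +1): 1 H
  1 × N (charge +1): no H
  1 × O (charge -1): no H
  Total hydrogens = 22.
Net charge +2.
Molecular formula: [C14H22FN3O4]2+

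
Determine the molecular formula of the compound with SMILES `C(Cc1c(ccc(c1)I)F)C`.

Heavy atoms from the SMILES: 9 C, 1 F, 1 I.
Implicit hydrogens by atom environment:
  3 × C (aromatic): 1 H each → 3
  3 × C (aromatic): no H
  2 × C: 2 H each → 4
  1 × C: 3 H
  1 × F: no H
  1 × I: no H
  Total hydrogens = 10.
Molecular formula: C9H10FI

C9H10FI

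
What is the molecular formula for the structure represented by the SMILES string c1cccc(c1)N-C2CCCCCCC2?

C14H21N

Heavy atoms from the SMILES: 14 C, 1 N.
Implicit hydrogens by atom environment:
  7 × C: 2 H each → 14
  5 × C (aromatic): 1 H each → 5
  1 × C: 1 H
  1 × C (aromatic): no H
  1 × N: 1 H
  Total hydrogens = 21.
Molecular formula: C14H21N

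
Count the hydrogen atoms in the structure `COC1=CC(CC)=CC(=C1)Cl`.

11

Hydrogens are implicit in SMILES; fill each atom to its normal valence:
  3 × C (aromatic): 1 H each → 3
  3 × C (aromatic): no H
  2 × C: 3 H each → 6
  1 × C: 2 H
  1 × Cl: no H
  1 × O: no H
  Total hydrogens = 11.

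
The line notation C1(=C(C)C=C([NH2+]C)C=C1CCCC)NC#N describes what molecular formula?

C13H20N3+

Heavy atoms from the SMILES: 13 C, 3 N.
Implicit hydrogens by atom environment:
  4 × C (aromatic): no H
  3 × C: 3 H each → 9
  3 × C: 2 H each → 6
  2 × C (aromatic): 1 H each → 2
  1 × C: no H
  1 × N (charge +1): 2 H
  1 × N: 1 H
  1 × N: no H
  Total hydrogens = 20.
Net charge +1.
Molecular formula: C13H20N3+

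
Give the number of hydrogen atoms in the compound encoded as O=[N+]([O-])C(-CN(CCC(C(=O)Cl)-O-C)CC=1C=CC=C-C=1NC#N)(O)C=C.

21

Hydrogens are implicit in SMILES; fill each atom to its normal valence:
  5 × C: 2 H each → 10
  4 × C (aromatic): 1 H each → 4
  3 × C: no H
  3 × O: no H
  2 × C: 1 H each → 2
  2 × C (aromatic): no H
  2 × N: no H
  1 × C: 3 H
  1 × Cl: no H
  1 × N: 1 H
  1 × N (charge +1): no H
  1 × O: 1 H
  1 × O (charge -1): no H
  Total hydrogens = 21.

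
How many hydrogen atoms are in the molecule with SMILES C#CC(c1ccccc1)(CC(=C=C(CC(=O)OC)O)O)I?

15

Hydrogens are implicit in SMILES; fill each atom to its normal valence:
  6 × C: no H
  5 × C (aromatic): 1 H each → 5
  2 × C: 2 H each → 4
  2 × O: 1 H each → 2
  2 × O: no H
  1 × C: 3 H
  1 × C: 1 H
  1 × C (aromatic): no H
  1 × I: no H
  Total hydrogens = 15.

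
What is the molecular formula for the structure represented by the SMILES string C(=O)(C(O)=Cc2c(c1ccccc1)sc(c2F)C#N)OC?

Heavy atoms from the SMILES: 15 C, 1 F, 1 N, 3 O, 1 S.
Implicit hydrogens by atom environment:
  5 × C (aromatic): 1 H each → 5
  5 × C (aromatic): no H
  3 × C: no H
  2 × O: no H
  1 × C: 3 H
  1 × C: 1 H
  1 × F: no H
  1 × N: no H
  1 × O: 1 H
  1 × S (aromatic): no H
  Total hydrogens = 10.
Molecular formula: C15H10FNO3S

C15H10FNO3S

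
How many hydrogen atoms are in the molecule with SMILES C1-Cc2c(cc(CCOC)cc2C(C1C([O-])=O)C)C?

21

Hydrogens are implicit in SMILES; fill each atom to its normal valence:
  4 × C: 2 H each → 8
  4 × C (aromatic): no H
  3 × C: 3 H each → 9
  2 × C (aromatic): 1 H each → 2
  2 × C: 1 H each → 2
  2 × O: no H
  1 × C: no H
  1 × O (charge -1): no H
  Total hydrogens = 21.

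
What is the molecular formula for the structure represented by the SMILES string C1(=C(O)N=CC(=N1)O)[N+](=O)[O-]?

Heavy atoms from the SMILES: 4 C, 3 N, 4 O.
Implicit hydrogens by atom environment:
  3 × C (aromatic): no H
  2 × N (aromatic): no H
  2 × O: 1 H each → 2
  1 × C (aromatic): 1 H
  1 × N (charge +1): no H
  1 × O: no H
  1 × O (charge -1): no H
  Total hydrogens = 3.
Molecular formula: C4H3N3O4

C4H3N3O4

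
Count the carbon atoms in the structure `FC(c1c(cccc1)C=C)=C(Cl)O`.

The symbol for carbon appears 10 times in the SMILES. Lowercase c denotes aromatic carbon and counts toward C.

10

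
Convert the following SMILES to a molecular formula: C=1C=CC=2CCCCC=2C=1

Heavy atoms from the SMILES: 10 C.
Implicit hydrogens by atom environment:
  4 × C: 2 H each → 8
  4 × C (aromatic): 1 H each → 4
  2 × C (aromatic): no H
  Total hydrogens = 12.
Molecular formula: C10H12

C10H12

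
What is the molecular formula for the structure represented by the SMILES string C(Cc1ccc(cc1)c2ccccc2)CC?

Heavy atoms from the SMILES: 16 C.
Implicit hydrogens by atom environment:
  9 × C (aromatic): 1 H each → 9
  3 × C: 2 H each → 6
  3 × C (aromatic): no H
  1 × C: 3 H
  Total hydrogens = 18.
Molecular formula: C16H18

C16H18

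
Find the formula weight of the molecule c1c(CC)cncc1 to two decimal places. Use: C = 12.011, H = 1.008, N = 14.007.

Molecular formula: C7H9N.
M = 7×12.011 + 9×1.008 + 1×14.007 = 107.16 g/mol.

107.16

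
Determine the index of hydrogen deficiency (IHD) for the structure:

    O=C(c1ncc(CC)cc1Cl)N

Molecular formula from the SMILES: C8H9ClN2O.
DoU = (2C + 2 + N − H − X)/2 = (2·8 + 2 + 2 − 9 − 1)/2 = 10/2 = 5.
(Structurally: 1 ring(s) + 4 π bond(s) = 5.)

5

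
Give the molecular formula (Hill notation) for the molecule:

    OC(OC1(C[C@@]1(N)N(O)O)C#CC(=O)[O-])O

Heavy atoms from the SMILES: 7 C, 2 N, 7 O.
Implicit hydrogens by atom environment:
  5 × C: no H
  4 × O: 1 H each → 4
  2 × O: no H
  1 × C: 2 H
  1 × C: 1 H
  1 × N: 2 H
  1 × N: no H
  1 × O (charge -1): no H
  Total hydrogens = 9.
Net charge -1.
Molecular formula: C7H9N2O7-

C7H9N2O7-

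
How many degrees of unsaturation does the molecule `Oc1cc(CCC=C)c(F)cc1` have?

Molecular formula from the SMILES: C10H11FO.
DoU = (2C + 2 + N − H − X)/2 = (2·10 + 2 + 0 − 11 − 1)/2 = 10/2 = 5.
(Structurally: 1 ring(s) + 4 π bond(s) = 5.)

5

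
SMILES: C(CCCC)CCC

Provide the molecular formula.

C8H18

Heavy atoms from the SMILES: 8 C.
Implicit hydrogens by atom environment:
  6 × C: 2 H each → 12
  2 × C: 3 H each → 6
  Total hydrogens = 18.
Molecular formula: C8H18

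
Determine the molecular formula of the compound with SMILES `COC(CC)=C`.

Heavy atoms from the SMILES: 5 C, 1 O.
Implicit hydrogens by atom environment:
  2 × C: 3 H each → 6
  2 × C: 2 H each → 4
  1 × C: no H
  1 × O: no H
  Total hydrogens = 10.
Molecular formula: C5H10O

C5H10O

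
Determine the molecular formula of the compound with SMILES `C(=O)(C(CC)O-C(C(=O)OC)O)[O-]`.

Heavy atoms from the SMILES: 7 C, 6 O.
Implicit hydrogens by atom environment:
  4 × O: no H
  2 × C: 3 H each → 6
  2 × C: 1 H each → 2
  2 × C: no H
  1 × C: 2 H
  1 × O: 1 H
  1 × O (charge -1): no H
  Total hydrogens = 11.
Net charge -1.
Molecular formula: C7H11O6-

C7H11O6-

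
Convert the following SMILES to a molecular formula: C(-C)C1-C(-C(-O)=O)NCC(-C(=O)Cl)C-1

C9H14ClNO3

Heavy atoms from the SMILES: 9 C, 1 Cl, 1 N, 3 O.
Implicit hydrogens by atom environment:
  3 × C: 2 H each → 6
  3 × C: 1 H each → 3
  2 × C: no H
  2 × O: no H
  1 × C: 3 H
  1 × Cl: no H
  1 × N: 1 H
  1 × O: 1 H
  Total hydrogens = 14.
Molecular formula: C9H14ClNO3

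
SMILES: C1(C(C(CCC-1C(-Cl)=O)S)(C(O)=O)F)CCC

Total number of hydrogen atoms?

16

Hydrogens are implicit in SMILES; fill each atom to its normal valence:
  4 × C: 2 H each → 8
  3 × C: 1 H each → 3
  3 × C: no H
  2 × O: no H
  1 × C: 3 H
  1 × Cl: no H
  1 × F: no H
  1 × O: 1 H
  1 × S: 1 H
  Total hydrogens = 16.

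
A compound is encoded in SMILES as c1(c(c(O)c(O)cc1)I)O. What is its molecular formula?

Heavy atoms from the SMILES: 6 C, 1 I, 3 O.
Implicit hydrogens by atom environment:
  4 × C (aromatic): no H
  3 × O: 1 H each → 3
  2 × C (aromatic): 1 H each → 2
  1 × I: no H
  Total hydrogens = 5.
Molecular formula: C6H5IO3

C6H5IO3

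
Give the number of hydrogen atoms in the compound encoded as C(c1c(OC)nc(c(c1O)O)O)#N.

Hydrogens are implicit in SMILES; fill each atom to its normal valence:
  5 × C (aromatic): no H
  3 × O: 1 H each → 3
  1 × C: 3 H
  1 × C: no H
  1 × N (aromatic): no H
  1 × N: no H
  1 × O: no H
  Total hydrogens = 6.

6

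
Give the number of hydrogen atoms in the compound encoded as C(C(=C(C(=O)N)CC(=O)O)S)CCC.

Hydrogens are implicit in SMILES; fill each atom to its normal valence:
  4 × C: 2 H each → 8
  4 × C: no H
  2 × O: no H
  1 × C: 3 H
  1 × N: 2 H
  1 × O: 1 H
  1 × S: 1 H
  Total hydrogens = 15.

15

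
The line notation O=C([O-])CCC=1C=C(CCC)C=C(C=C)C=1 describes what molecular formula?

Heavy atoms from the SMILES: 14 C, 2 O.
Implicit hydrogens by atom environment:
  5 × C: 2 H each → 10
  3 × C (aromatic): 1 H each → 3
  3 × C (aromatic): no H
  1 × C: 3 H
  1 × C: 1 H
  1 × C: no H
  1 × O: no H
  1 × O (charge -1): no H
  Total hydrogens = 17.
Net charge -1.
Molecular formula: C14H17O2-

C14H17O2-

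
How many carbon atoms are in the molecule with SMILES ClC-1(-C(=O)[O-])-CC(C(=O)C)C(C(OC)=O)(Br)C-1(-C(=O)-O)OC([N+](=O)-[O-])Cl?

12

The symbol for carbon appears 12 times in the SMILES. (Cl is a single chlorine, not C + l.)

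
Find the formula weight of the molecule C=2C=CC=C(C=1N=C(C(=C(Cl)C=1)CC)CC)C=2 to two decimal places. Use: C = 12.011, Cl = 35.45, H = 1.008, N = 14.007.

Molecular formula: C15H16ClN.
M = 15×12.011 + 1×35.45 + 16×1.008 + 1×14.007 = 245.75 g/mol.

245.75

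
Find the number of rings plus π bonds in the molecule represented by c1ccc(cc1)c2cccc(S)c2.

Molecular formula from the SMILES: C12H10S.
DoU = (2C + 2 + N − H − X)/2 = (2·12 + 2 + 0 − 10 − 0)/2 = 16/2 = 8.
(Structurally: 2 ring(s) + 6 π bond(s) = 8.)

8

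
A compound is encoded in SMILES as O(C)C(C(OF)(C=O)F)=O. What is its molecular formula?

C4H4F2O4

Heavy atoms from the SMILES: 4 C, 2 F, 4 O.
Implicit hydrogens by atom environment:
  4 × O: no H
  2 × C: no H
  2 × F: no H
  1 × C: 3 H
  1 × C: 1 H
  Total hydrogens = 4.
Molecular formula: C4H4F2O4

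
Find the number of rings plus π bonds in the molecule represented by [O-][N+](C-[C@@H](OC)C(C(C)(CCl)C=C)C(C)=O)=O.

Molecular formula from the SMILES: C11H18ClNO4.
DoU = (2C + 2 + N − H − X)/2 = (2·11 + 2 + 1 − 18 − 1)/2 = 6/2 = 3.
(Structurally: 0 ring(s) + 3 π bond(s) = 3.)

3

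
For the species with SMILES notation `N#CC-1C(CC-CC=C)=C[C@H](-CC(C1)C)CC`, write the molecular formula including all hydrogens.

Heavy atoms from the SMILES: 16 C, 1 N.
Implicit hydrogens by atom environment:
  7 × C: 2 H each → 14
  5 × C: 1 H each → 5
  2 × C: 3 H each → 6
  2 × C: no H
  1 × N: no H
  Total hydrogens = 25.
Molecular formula: C16H25N

C16H25N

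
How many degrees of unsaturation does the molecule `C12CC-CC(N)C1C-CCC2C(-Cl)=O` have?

3

Molecular formula from the SMILES: C11H18ClNO.
DoU = (2C + 2 + N − H − X)/2 = (2·11 + 2 + 1 − 18 − 1)/2 = 6/2 = 3.
(Structurally: 2 ring(s) + 1 π bond(s) = 3.)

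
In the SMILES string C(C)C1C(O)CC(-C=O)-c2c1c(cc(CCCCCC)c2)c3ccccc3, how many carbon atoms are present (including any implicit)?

25

The symbol for carbon appears 25 times in the SMILES. Lowercase c denotes aromatic carbon and counts toward C.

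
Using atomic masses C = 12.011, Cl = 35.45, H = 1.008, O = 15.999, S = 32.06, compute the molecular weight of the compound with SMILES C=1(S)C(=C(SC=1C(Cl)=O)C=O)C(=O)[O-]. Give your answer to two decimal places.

249.66

Molecular formula: C7H2ClO4S2-.
M = 7×12.011 + 1×35.45 + 2×1.008 + 4×15.999 + 2×32.06 = 249.66 g/mol.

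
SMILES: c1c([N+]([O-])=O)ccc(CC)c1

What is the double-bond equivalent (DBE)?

5

Molecular formula from the SMILES: C8H9NO2.
DoU = (2C + 2 + N − H − X)/2 = (2·8 + 2 + 1 − 9 − 0)/2 = 10/2 = 5.
(Structurally: 1 ring(s) + 4 π bond(s) = 5.)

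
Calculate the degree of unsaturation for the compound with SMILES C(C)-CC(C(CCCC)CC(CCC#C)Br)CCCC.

2

Molecular formula from the SMILES: C19H35Br.
DoU = (2C + 2 + N − H − X)/2 = (2·19 + 2 + 0 − 35 − 1)/2 = 4/2 = 2.
(Structurally: 0 ring(s) + 2 π bond(s) = 2.)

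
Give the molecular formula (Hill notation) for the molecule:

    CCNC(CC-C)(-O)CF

Heavy atoms from the SMILES: 7 C, 1 F, 1 N, 1 O.
Implicit hydrogens by atom environment:
  4 × C: 2 H each → 8
  2 × C: 3 H each → 6
  1 × C: no H
  1 × F: no H
  1 × N: 1 H
  1 × O: 1 H
  Total hydrogens = 16.
Molecular formula: C7H16FNO

C7H16FNO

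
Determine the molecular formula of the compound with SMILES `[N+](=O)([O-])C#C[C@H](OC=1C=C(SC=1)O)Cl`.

C7H4ClNO4S

Heavy atoms from the SMILES: 7 C, 1 Cl, 1 N, 4 O, 1 S.
Implicit hydrogens by atom environment:
  2 × C (aromatic): 1 H each → 2
  2 × C (aromatic): no H
  2 × C: no H
  2 × O: no H
  1 × C: 1 H
  1 × Cl: no H
  1 × N (charge +1): no H
  1 × O: 1 H
  1 × O (charge -1): no H
  1 × S (aromatic): no H
  Total hydrogens = 4.
Molecular formula: C7H4ClNO4S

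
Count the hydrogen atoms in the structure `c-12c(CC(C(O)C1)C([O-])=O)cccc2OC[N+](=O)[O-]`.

12

Hydrogens are implicit in SMILES; fill each atom to its normal valence:
  3 × C: 2 H each → 6
  3 × C (aromatic): 1 H each → 3
  3 × C (aromatic): no H
  3 × O: no H
  2 × C: 1 H each → 2
  2 × O (charge -1): no H
  1 × C: no H
  1 × N (charge +1): no H
  1 × O: 1 H
  Total hydrogens = 12.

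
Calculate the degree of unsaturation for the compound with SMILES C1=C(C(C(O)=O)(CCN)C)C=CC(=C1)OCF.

5

Molecular formula from the SMILES: C12H16FNO3.
DoU = (2C + 2 + N − H − X)/2 = (2·12 + 2 + 1 − 16 − 1)/2 = 10/2 = 5.
(Structurally: 1 ring(s) + 4 π bond(s) = 5.)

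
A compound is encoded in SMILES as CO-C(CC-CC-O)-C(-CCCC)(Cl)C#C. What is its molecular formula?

C13H23ClO2

Heavy atoms from the SMILES: 13 C, 1 Cl, 2 O.
Implicit hydrogens by atom environment:
  7 × C: 2 H each → 14
  2 × C: 3 H each → 6
  2 × C: 1 H each → 2
  2 × C: no H
  1 × Cl: no H
  1 × O: 1 H
  1 × O: no H
  Total hydrogens = 23.
Molecular formula: C13H23ClO2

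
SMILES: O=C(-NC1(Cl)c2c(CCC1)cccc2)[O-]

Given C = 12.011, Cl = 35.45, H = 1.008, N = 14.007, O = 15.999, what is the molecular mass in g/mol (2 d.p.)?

224.66

Molecular formula: C11H11ClNO2-.
M = 11×12.011 + 1×35.45 + 11×1.008 + 1×14.007 + 2×15.999 = 224.66 g/mol.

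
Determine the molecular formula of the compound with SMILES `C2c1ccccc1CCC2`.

Heavy atoms from the SMILES: 10 C.
Implicit hydrogens by atom environment:
  4 × C: 2 H each → 8
  4 × C (aromatic): 1 H each → 4
  2 × C (aromatic): no H
  Total hydrogens = 12.
Molecular formula: C10H12

C10H12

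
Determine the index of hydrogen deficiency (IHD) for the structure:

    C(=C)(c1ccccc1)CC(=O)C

6

Molecular formula from the SMILES: C11H12O.
DoU = (2C + 2 + N − H − X)/2 = (2·11 + 2 + 0 − 12 − 0)/2 = 12/2 = 6.
(Structurally: 1 ring(s) + 5 π bond(s) = 6.)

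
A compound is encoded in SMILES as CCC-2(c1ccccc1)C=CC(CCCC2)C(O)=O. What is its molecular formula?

C17H22O2

Heavy atoms from the SMILES: 17 C, 2 O.
Implicit hydrogens by atom environment:
  5 × C: 2 H each → 10
  5 × C (aromatic): 1 H each → 5
  3 × C: 1 H each → 3
  2 × C: no H
  1 × C: 3 H
  1 × C (aromatic): no H
  1 × O: 1 H
  1 × O: no H
  Total hydrogens = 22.
Molecular formula: C17H22O2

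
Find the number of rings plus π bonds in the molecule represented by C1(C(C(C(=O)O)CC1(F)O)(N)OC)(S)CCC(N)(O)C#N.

4

Molecular formula from the SMILES: C11H18FN3O5S.
DoU = (2C + 2 + N − H − X)/2 = (2·11 + 2 + 3 − 18 − 1)/2 = 8/2 = 4.
(Structurally: 1 ring(s) + 3 π bond(s) = 4.)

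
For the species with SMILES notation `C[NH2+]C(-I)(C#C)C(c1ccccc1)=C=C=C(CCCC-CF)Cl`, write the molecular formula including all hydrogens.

C19H21ClFIN+

Heavy atoms from the SMILES: 19 C, 1 Cl, 1 F, 1 I, 1 N.
Implicit hydrogens by atom environment:
  6 × C: no H
  5 × C: 2 H each → 10
  5 × C (aromatic): 1 H each → 5
  1 × C: 3 H
  1 × C: 1 H
  1 × C (aromatic): no H
  1 × Cl: no H
  1 × F: no H
  1 × I: no H
  1 × N (charge +1): 2 H
  Total hydrogens = 21.
Net charge +1.
Molecular formula: C19H21ClFIN+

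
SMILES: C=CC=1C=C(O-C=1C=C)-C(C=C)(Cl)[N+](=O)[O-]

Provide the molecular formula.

C11H10ClNO3

Heavy atoms from the SMILES: 11 C, 1 Cl, 1 N, 3 O.
Implicit hydrogens by atom environment:
  3 × C: 2 H each → 6
  3 × C: 1 H each → 3
  3 × C (aromatic): no H
  1 × C (aromatic): 1 H
  1 × C: no H
  1 × Cl: no H
  1 × N (charge +1): no H
  1 × O (aromatic): no H
  1 × O: no H
  1 × O (charge -1): no H
  Total hydrogens = 10.
Molecular formula: C11H10ClNO3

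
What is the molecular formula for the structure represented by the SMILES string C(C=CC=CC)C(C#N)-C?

Heavy atoms from the SMILES: 9 C, 1 N.
Implicit hydrogens by atom environment:
  5 × C: 1 H each → 5
  2 × C: 3 H each → 6
  1 × C: 2 H
  1 × C: no H
  1 × N: no H
  Total hydrogens = 13.
Molecular formula: C9H13N

C9H13N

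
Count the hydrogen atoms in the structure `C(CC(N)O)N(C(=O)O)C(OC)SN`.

Hydrogens are implicit in SMILES; fill each atom to its normal valence:
  2 × C: 2 H each → 4
  2 × C: 1 H each → 2
  2 × N: 2 H each → 4
  2 × O: 1 H each → 2
  2 × O: no H
  1 × C: 3 H
  1 × C: no H
  1 × N: no H
  1 × S: no H
  Total hydrogens = 15.

15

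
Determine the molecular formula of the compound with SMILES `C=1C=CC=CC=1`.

C6H6

Heavy atoms from the SMILES: 6 C.
Implicit hydrogens by atom environment:
  6 × C (aromatic): 1 H each → 6
  Total hydrogens = 6.
Molecular formula: C6H6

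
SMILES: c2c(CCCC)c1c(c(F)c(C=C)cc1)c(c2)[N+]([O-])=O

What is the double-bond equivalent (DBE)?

9

Molecular formula from the SMILES: C16H16FNO2.
DoU = (2C + 2 + N − H − X)/2 = (2·16 + 2 + 1 − 16 − 1)/2 = 18/2 = 9.
(Structurally: 2 ring(s) + 7 π bond(s) = 9.)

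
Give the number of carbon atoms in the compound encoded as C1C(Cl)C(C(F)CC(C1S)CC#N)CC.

The symbol for carbon appears 11 times in the SMILES. (Cl is a single chlorine, not C + l.)

11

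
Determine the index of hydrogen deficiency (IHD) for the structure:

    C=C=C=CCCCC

Molecular formula from the SMILES: C8H12.
DoU = (2C + 2 + N − H − X)/2 = (2·8 + 2 + 0 − 12 − 0)/2 = 6/2 = 3.
(Structurally: 0 ring(s) + 3 π bond(s) = 3.)

3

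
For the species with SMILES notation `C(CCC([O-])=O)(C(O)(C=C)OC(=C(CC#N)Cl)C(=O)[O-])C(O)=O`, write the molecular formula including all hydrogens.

[C13H12ClNO8]2-

Heavy atoms from the SMILES: 13 C, 1 Cl, 1 N, 8 O.
Implicit hydrogens by atom environment:
  7 × C: no H
  4 × C: 2 H each → 8
  4 × O: no H
  2 × C: 1 H each → 2
  2 × O: 1 H each → 2
  2 × O (charge -1): no H
  1 × Cl: no H
  1 × N: no H
  Total hydrogens = 12.
Net charge -2.
Molecular formula: [C13H12ClNO8]2-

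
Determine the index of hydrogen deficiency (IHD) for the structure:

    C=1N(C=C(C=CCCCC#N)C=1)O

6

Molecular formula from the SMILES: C10H12N2O.
DoU = (2C + 2 + N − H − X)/2 = (2·10 + 2 + 2 − 12 − 0)/2 = 12/2 = 6.
(Structurally: 1 ring(s) + 5 π bond(s) = 6.)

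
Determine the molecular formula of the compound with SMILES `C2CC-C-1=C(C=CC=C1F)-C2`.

Heavy atoms from the SMILES: 10 C, 1 F.
Implicit hydrogens by atom environment:
  4 × C: 2 H each → 8
  3 × C (aromatic): 1 H each → 3
  3 × C (aromatic): no H
  1 × F: no H
  Total hydrogens = 11.
Molecular formula: C10H11F

C10H11F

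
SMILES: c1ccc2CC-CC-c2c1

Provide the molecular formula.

C10H12

Heavy atoms from the SMILES: 10 C.
Implicit hydrogens by atom environment:
  4 × C: 2 H each → 8
  4 × C (aromatic): 1 H each → 4
  2 × C (aromatic): no H
  Total hydrogens = 12.
Molecular formula: C10H12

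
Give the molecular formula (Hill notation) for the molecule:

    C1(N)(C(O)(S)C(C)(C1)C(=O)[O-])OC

Heavy atoms from the SMILES: 7 C, 1 N, 4 O, 1 S.
Implicit hydrogens by atom environment:
  4 × C: no H
  2 × C: 3 H each → 6
  2 × O: no H
  1 × C: 2 H
  1 × N: 2 H
  1 × O: 1 H
  1 × O (charge -1): no H
  1 × S: 1 H
  Total hydrogens = 12.
Net charge -1.
Molecular formula: C7H12NO4S-

C7H12NO4S-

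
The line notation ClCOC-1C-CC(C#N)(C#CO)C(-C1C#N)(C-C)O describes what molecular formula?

Heavy atoms from the SMILES: 13 C, 1 Cl, 2 N, 3 O.
Implicit hydrogens by atom environment:
  6 × C: no H
  4 × C: 2 H each → 8
  2 × C: 1 H each → 2
  2 × N: no H
  2 × O: 1 H each → 2
  1 × C: 3 H
  1 × Cl: no H
  1 × O: no H
  Total hydrogens = 15.
Molecular formula: C13H15ClN2O3

C13H15ClN2O3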